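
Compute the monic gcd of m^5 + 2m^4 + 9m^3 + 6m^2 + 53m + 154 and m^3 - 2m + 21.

m^2 - 3m + 7

Euclidean algorithm in ℚ[m]:
  m^5 + 2m^4 + 9m^3 + 6m^2 + 53m + 154 = (m^2 + 2m + 11)(m^3 - 2m + 21) + (-11m^2 + 33m - 77)
  m^3 - 2m + 21 = (-(1/11)m - 3/11)(-11m^2 + 33m - 77) + (0)
Last nonzero remainder: -11m^2 + 33m - 77. Dividing through by -11 gives the monic gcd m^2 - 3m + 7.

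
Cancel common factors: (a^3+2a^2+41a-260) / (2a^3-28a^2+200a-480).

Repeated division with remainder:
  a^3+2a^2+41a-260 = (1/2)(2a^3-28a^2+200a-480) + (16a^2-59a-20)
  2a^3-28a^2+200a-480 = ((1/8)a-165/128)(16a^2-59a-20) + ((16185/128)a-16185/32)
  16a^2-59a-20 = ((2048/16185)a+128/3237)((16185/128)a-16185/32) + (0)
Last nonzero remainder: (16185/128)a-16185/32. Dividing through by 16185/128 gives the monic gcd a-4.
Cancel a-4 from numerator and denominator to get the reduced form.

(a^2+6a+65)/(2a^2-20a+120)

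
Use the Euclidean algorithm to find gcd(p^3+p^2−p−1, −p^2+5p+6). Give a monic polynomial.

Apply the Euclidean algorithm:
  p^3+p^2−p−1 = (−p−6)(−p^2+5p+6) + (35p+35)
  −p^2+5p+6 = (−(1/35)p+6/35)(35p+35) + (0)
Last nonzero remainder: 35p+35. Dividing through by 35 gives the monic gcd p+1.

p+1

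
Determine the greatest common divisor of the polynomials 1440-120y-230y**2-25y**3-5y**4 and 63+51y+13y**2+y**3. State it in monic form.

By polynomial division,
  -5y**4-25y**3-230y**2-120y+1440 = (-5y+40)(y**3+13y**2+51y+63) + (-495y**2-1845y-1080)
  y**3+13y**2+51y+63 = (-(1/495)y-34/1815)(-495y**2-1845y-1080) + ((1725/121)y+5175/121)
  -495y**2-1845y-1080 = (-(3993/115)y-2904/115)((1725/121)y+5175/121) + (0)
Last nonzero remainder: (1725/121)y+5175/121. Dividing through by 1725/121 gives the monic gcd y+3.

3+y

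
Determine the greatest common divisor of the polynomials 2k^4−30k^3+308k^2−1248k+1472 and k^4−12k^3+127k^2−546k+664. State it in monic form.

By polynomial division,
  2k^4−30k^3+308k^2−1248k+1472 = (2)(k^4−12k^3+127k^2−546k+664) + (−6k^3+54k^2−156k+144)
  k^4−12k^3+127k^2−546k+664 = (−(1/6)k+1/2)(−6k^3+54k^2−156k+144) + (74k^2−444k+592)
  −6k^3+54k^2−156k+144 = (−(3/37)k+9/37)(74k^2−444k+592) + (0)
Last nonzero remainder: 74k^2−444k+592. Dividing through by 74 gives the monic gcd k^2−6k+8.

k^2−6k+8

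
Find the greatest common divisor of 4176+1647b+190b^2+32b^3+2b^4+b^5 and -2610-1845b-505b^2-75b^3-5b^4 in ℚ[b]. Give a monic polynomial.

87+47b+9b^2+b^3

Apply the Euclidean algorithm:
  b^5+2b^4+32b^3+190b^2+1647b+4176 = (-(1/5)b+13/5)(-5b^4-75b^3-505b^2-1845b-2610) + (126b^3+1134b^2+5922b+10962)
  -5b^4-75b^3-505b^2-1845b-2610 = (-(5/126)b-5/21)(126b^3+1134b^2+5922b+10962) + (0)
Last nonzero remainder: 126b^3+1134b^2+5922b+10962. Dividing through by 126 gives the monic gcd b^3+9b^2+47b+87.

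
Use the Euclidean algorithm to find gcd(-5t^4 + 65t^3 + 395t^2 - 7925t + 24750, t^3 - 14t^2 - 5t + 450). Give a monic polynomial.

Repeated division with remainder:
  -5t^4 + 65t^3 + 395t^2 - 7925t + 24750 = (-5t - 5)(t^3 - 14t^2 - 5t + 450) + (300t^2 - 5700t + 27000)
  t^3 - 14t^2 - 5t + 450 = ((1/300)t + 1/60)(300t^2 - 5700t + 27000) + (0)
Last nonzero remainder: 300t^2 - 5700t + 27000. Dividing through by 300 gives the monic gcd t^2 - 19t + 90.

t^2 - 19t + 90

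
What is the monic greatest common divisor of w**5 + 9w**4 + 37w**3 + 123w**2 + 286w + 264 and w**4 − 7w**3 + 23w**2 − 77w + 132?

By polynomial division,
  w**5 + 9w**4 + 37w**3 + 123w**2 + 286w + 264 = (w + 16)(w**4 − 7w**3 + 23w**2 − 77w + 132) + (126w**3 − 168w**2 + 1386w − 1848)
  w**4 − 7w**3 + 23w**2 − 77w + 132 = ((1/126)w − 17/378)(126w**3 − 168w**2 + 1386w − 1848) + ((40/9)w**2 + 440/9)
  126w**3 − 168w**2 + 1386w − 1848 = ((567/20)w − 189/5)((40/9)w**2 + 440/9) + (0)
Last nonzero remainder: (40/9)w**2 + 440/9. Dividing through by 40/9 gives the monic gcd w**2 + 11.

w**2 + 11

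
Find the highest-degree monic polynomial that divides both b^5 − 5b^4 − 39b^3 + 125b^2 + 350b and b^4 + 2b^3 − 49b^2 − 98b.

Euclidean algorithm in ℚ[b]:
  b^5 − 5b^4 − 39b^3 + 125b^2 + 350b = (b − 7)(b^4 + 2b^3 − 49b^2 − 98b) + (24b^3 − 120b^2 − 336b)
  b^4 + 2b^3 − 49b^2 − 98b = ((1/24)b + 7/24)(24b^3 − 120b^2 − 336b) + (0)
Last nonzero remainder: 24b^3 − 120b^2 − 336b. Dividing through by 24 gives the monic gcd b^3 − 5b^2 − 14b.

b^3 − 5b^2 − 14b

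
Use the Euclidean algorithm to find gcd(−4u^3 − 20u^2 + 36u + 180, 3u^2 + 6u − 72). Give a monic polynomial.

1

Euclidean algorithm in ℚ[u]:
  −4u^3 − 20u^2 + 36u + 180 = (−(4/3)u − 4)(3u^2 + 6u − 72) + (−36u − 108)
  3u^2 + 6u − 72 = (−(1/12)u + 1/12)(−36u − 108) + (−63)
  −36u − 108 = ((4/7)u + 12/7)(−63) + (0)
The last nonzero remainder is the constant −63, so the polynomials are coprime and gcd = 1.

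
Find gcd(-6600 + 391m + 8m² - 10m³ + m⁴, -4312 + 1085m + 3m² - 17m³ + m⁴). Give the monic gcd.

-88 - 3m + m²

By polynomial division,
  m⁴ - 10m³ + 8m² + 391m - 6600 = (m⁴ - 17m³ + 3m² + 1085m - 4312) + (7m³ + 5m² - 694m - 2288)
  m⁴ - 17m³ + 3m² + 1085m - 4312 = ((1/7)m - 124/49)(7m³ + 5m² - 694m - 2288) + ((5625/49)m² - (16875/49)m - 495000/49)
  7m³ + 5m² - 694m - 2288 = ((343/5625)m + 1274/5625)((5625/49)m² - (16875/49)m - 495000/49) + (0)
Last nonzero remainder: (5625/49)m² - (16875/49)m - 495000/49. Dividing through by 5625/49 gives the monic gcd m² - 3m - 88.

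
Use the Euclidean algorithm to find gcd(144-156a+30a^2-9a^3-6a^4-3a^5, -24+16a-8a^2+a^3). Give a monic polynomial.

Repeated division with remainder:
  -3a^5-6a^4-9a^3+30a^2-156a+144 = (-3a^2-30a-201)(a^3-8a^2+16a-24) + (-1170a^2+2340a-4680)
  a^3-8a^2+16a-24 = (-(1/1170)a+1/195)(-1170a^2+2340a-4680) + (0)
Last nonzero remainder: -1170a^2+2340a-4680. Dividing through by -1170 gives the monic gcd a^2-2a+4.

4-2a+a^2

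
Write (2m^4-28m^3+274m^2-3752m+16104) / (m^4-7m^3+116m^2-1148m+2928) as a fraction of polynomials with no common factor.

(2m-22)/(m-4)

Repeated division with remainder:
  2m^4-28m^3+274m^2-3752m+16104 = (2)(m^4-7m^3+116m^2-1148m+2928) + (-14m^3+42m^2-1456m+10248)
  m^4-7m^3+116m^2-1148m+2928 = (-(1/14)m+2/7)(-14m^3+42m^2-1456m+10248) + (0)
Last nonzero remainder: -14m^3+42m^2-1456m+10248. Dividing through by -14 gives the monic gcd m^3-3m^2+104m-732.
Cancel m^3-3m^2+104m-732 from numerator and denominator to get the reduced form.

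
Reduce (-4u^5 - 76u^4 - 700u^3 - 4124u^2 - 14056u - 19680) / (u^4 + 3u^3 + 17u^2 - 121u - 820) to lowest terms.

(-4u^2 - 44u - 120)/(u - 5)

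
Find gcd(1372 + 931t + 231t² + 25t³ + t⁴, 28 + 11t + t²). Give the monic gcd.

Repeated division with remainder:
  t⁴ + 25t³ + 231t² + 931t + 1372 = (t² + 14t + 49)(t² + 11t + 28) + (0)
The last nonzero remainder t² + 11t + 28 is already monic.

28 + 11t + t²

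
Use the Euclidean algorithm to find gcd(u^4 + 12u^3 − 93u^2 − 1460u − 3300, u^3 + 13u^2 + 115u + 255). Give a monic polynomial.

Euclidean algorithm in ℚ[u]:
  u^4 + 12u^3 − 93u^2 − 1460u − 3300 = (u − 1)(u^3 + 13u^2 + 115u + 255) + (−195u^2 − 1600u − 3045)
  u^3 + 13u^2 + 115u + 255 = (−(1/195)u − 187/7605)(−195u^2 − 1600u − 3045) + ((91324/1521)u + 91324/507)
  −195u^2 − 1600u − 3045 = (−(296595/91324)u − 1543815/91324)((91324/1521)u + 91324/507) + (0)
Last nonzero remainder: (91324/1521)u + 91324/507. Dividing through by 91324/1521 gives the monic gcd u + 3.

u + 3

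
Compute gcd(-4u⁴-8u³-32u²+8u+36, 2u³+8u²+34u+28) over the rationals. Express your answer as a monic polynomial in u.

u+1

Euclidean algorithm in ℚ[u]:
  -4u⁴-8u³-32u²+8u+36 = (-2u+4)(2u³+8u²+34u+28) + (4u²-72u-76)
  2u³+8u²+34u+28 = ((1/2)u+11)(4u²-72u-76) + (864u+864)
  4u²-72u-76 = ((1/216)u-19/216)(864u+864) + (0)
Last nonzero remainder: 864u+864. Dividing through by 864 gives the monic gcd u+1.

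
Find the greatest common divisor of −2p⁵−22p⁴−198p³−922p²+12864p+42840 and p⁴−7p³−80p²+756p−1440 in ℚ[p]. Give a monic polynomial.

p²+4p−60

By polynomial division,
  −2p⁵−22p⁴−198p³−922p²+12864p+42840 = (−2p−36)(p⁴−7p³−80p²+756p−1440) + (−610p³−2290p²+37200p−9000)
  p⁴−7p³−80p²+756p−1440 = (−(1/610)p+328/18605)(−610p³−2290p²+37200p−9000) + ((79464/3721)p²+(317856/3721)p−4767840/3721)
  −610p³−2290p²+37200p−9000 = (−(1134905/39732)p+93025/13244)((79464/3721)p²+(317856/3721)p−4767840/3721) + (0)
Last nonzero remainder: (79464/3721)p²+(317856/3721)p−4767840/3721. Dividing through by 79464/3721 gives the monic gcd p²+4p−60.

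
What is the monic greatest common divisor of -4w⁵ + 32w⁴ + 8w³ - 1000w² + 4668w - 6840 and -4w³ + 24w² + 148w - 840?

Apply the Euclidean algorithm:
  -4w⁵ + 32w⁴ + 8w³ - 1000w² + 4668w - 6840 = (w² - 2w + 23)(-4w³ + 24w² + 148w - 840) + (-416w² - 416w + 12480)
  -4w³ + 24w² + 148w - 840 = ((1/104)w - 7/104)(-416w² - 416w + 12480) + (0)
Last nonzero remainder: -416w² - 416w + 12480. Dividing through by -416 gives the monic gcd w² + w - 30.

w² + w - 30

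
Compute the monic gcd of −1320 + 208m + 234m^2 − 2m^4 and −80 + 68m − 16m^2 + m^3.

By polynomial division,
  −2m^4 + 234m^2 + 208m − 1320 = (−2m − 32)(m^3 − 16m^2 + 68m − 80) + (−142m^2 + 2224m − 3880)
  m^3 − 16m^2 + 68m − 80 = (−(1/142)m + 12/5041)(−142m^2 + 2224m − 3880) + ((178360/5041)m − 356720/5041)
  −142m^2 + 2224m − 3880 = (−(357911/89180)m + 488977/8918)((178360/5041)m − 356720/5041) + (0)
Last nonzero remainder: (178360/5041)m − 356720/5041. Dividing through by 178360/5041 gives the monic gcd m − 2.

−2 + m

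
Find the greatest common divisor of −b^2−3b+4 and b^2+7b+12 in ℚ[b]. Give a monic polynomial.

b+4

Repeated division with remainder:
  −b^2−3b+4 = (−1)(b^2+7b+12) + (4b+16)
  b^2+7b+12 = ((1/4)b+3/4)(4b+16) + (0)
Last nonzero remainder: 4b+16. Dividing through by 4 gives the monic gcd b+4.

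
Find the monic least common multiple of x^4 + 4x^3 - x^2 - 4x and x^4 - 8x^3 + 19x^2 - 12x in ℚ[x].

x^6 - 3x^5 - 17x^4 + 51x^3 + 16x^2 - 48x

Apply the Euclidean algorithm:
  x^4 + 4x^3 - x^2 - 4x = (x^4 - 8x^3 + 19x^2 - 12x) + (12x^3 - 20x^2 + 8x)
  x^4 - 8x^3 + 19x^2 - 12x = ((1/12)x - 19/36)(12x^3 - 20x^2 + 8x) + ((70/9)x^2 - (70/9)x)
  12x^3 - 20x^2 + 8x = ((54/35)x - 36/35)((70/9)x^2 - (70/9)x) + (0)
Last nonzero remainder: (70/9)x^2 - (70/9)x. Dividing through by 70/9 gives the monic gcd x^2 - x.
Then lcm(f, g) = f·g / gcd(f, g); expanding and making the result monic gives the answer.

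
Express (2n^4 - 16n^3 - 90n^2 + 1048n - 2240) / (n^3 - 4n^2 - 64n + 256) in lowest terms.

(2n^2 - 24n + 70)/(n - 8)

Apply the Euclidean algorithm:
  2n^4 - 16n^3 - 90n^2 + 1048n - 2240 = (2n - 8)(n^3 - 4n^2 - 64n + 256) + (6n^2 + 24n - 192)
  n^3 - 4n^2 - 64n + 256 = ((1/6)n - 4/3)(6n^2 + 24n - 192) + (0)
Last nonzero remainder: 6n^2 + 24n - 192. Dividing through by 6 gives the monic gcd n^2 + 4n - 32.
Cancel n^2 + 4n - 32 from numerator and denominator to get the reduced form.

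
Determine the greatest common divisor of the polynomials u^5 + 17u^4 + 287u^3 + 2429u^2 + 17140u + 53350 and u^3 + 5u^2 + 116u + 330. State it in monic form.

u^2 + 2u + 110

Apply the Euclidean algorithm:
  u^5 + 17u^4 + 287u^3 + 2429u^2 + 17140u + 53350 = (u^2 + 12u + 111)(u^3 + 5u^2 + 116u + 330) + (152u^2 + 304u + 16720)
  u^3 + 5u^2 + 116u + 330 = ((1/152)u + 3/152)(152u^2 + 304u + 16720) + (0)
Last nonzero remainder: 152u^2 + 304u + 16720. Dividing through by 152 gives the monic gcd u^2 + 2u + 110.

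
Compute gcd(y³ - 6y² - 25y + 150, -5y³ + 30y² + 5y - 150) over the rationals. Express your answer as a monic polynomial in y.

y - 5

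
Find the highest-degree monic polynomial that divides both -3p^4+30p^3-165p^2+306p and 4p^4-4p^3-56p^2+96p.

p^2-3p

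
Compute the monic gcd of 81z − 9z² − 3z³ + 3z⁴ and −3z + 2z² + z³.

Repeated division with remainder:
  3z⁴ − 3z³ − 9z² + 81z = (3z − 9)(z³ + 2z² − 3z) + (18z² + 54z)
  z³ + 2z² − 3z = ((1/18)z − 1/18)(18z² + 54z) + (0)
Last nonzero remainder: 18z² + 54z. Dividing through by 18 gives the monic gcd z² + 3z.

3z + z²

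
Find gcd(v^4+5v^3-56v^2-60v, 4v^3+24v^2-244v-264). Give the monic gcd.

v^2-5v-6

Euclidean algorithm in ℚ[v]:
  v^4+5v^3-56v^2-60v = ((1/4)v-1/4)(4v^3+24v^2-244v-264) + (11v^2-55v-66)
  4v^3+24v^2-244v-264 = ((4/11)v+4)(11v^2-55v-66) + (0)
Last nonzero remainder: 11v^2-55v-66. Dividing through by 11 gives the monic gcd v^2-5v-6.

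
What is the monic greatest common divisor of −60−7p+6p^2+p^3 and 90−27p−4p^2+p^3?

Apply the Euclidean algorithm:
  p^3+6p^2−7p−60 = (p^3−4p^2−27p+90) + (10p^2+20p−150)
  p^3−4p^2−27p+90 = ((1/10)p−3/5)(10p^2+20p−150) + (0)
Last nonzero remainder: 10p^2+20p−150. Dividing through by 10 gives the monic gcd p^2+2p−15.

−15+2p+p^2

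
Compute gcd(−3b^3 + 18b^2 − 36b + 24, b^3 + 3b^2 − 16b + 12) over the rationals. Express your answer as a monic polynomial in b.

b − 2

Euclidean algorithm in ℚ[b]:
  −3b^3 + 18b^2 − 36b + 24 = (−3)(b^3 + 3b^2 − 16b + 12) + (27b^2 − 84b + 60)
  b^3 + 3b^2 − 16b + 12 = ((1/27)b + 55/243)(27b^2 − 84b + 60) + ((64/81)b − 128/81)
  27b^2 − 84b + 60 = ((2187/64)b − 1215/32)((64/81)b − 128/81) + (0)
Last nonzero remainder: (64/81)b − 128/81. Dividing through by 64/81 gives the monic gcd b − 2.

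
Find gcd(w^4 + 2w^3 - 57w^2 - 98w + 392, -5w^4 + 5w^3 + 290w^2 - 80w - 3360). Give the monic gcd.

Euclidean algorithm in ℚ[w]:
  w^4 + 2w^3 - 57w^2 - 98w + 392 = (-1/5)(-5w^4 + 5w^3 + 290w^2 - 80w - 3360) + (3w^3 + w^2 - 114w - 280)
  -5w^4 + 5w^3 + 290w^2 - 80w - 3360 = (-(5/3)w + 20/9)(3w^3 + w^2 - 114w - 280) + ((880/9)w^2 - (880/3)w - 24640/9)
  3w^3 + w^2 - 114w - 280 = ((27/880)w + 9/88)((880/9)w^2 - (880/3)w - 24640/9) + (0)
Last nonzero remainder: (880/9)w^2 - (880/3)w - 24640/9. Dividing through by 880/9 gives the monic gcd w^2 - 3w - 28.

w^2 - 3w - 28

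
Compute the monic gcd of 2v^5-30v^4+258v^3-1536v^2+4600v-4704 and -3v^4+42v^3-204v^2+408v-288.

v^3-12v^2+44v-48

Apply the Euclidean algorithm:
  2v^5-30v^4+258v^3-1536v^2+4600v-4704 = (-(2/3)v+2/3)(-3v^4+42v^3-204v^2+408v-288) + (94v^3-1128v^2+4136v-4512)
  -3v^4+42v^3-204v^2+408v-288 = (-(3/94)v+3/47)(94v^3-1128v^2+4136v-4512) + (0)
Last nonzero remainder: 94v^3-1128v^2+4136v-4512. Dividing through by 94 gives the monic gcd v^3-12v^2+44v-48.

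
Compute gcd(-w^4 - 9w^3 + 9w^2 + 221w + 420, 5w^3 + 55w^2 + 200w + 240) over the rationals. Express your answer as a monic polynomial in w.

w^2 + 7w + 12

Apply the Euclidean algorithm:
  -w^4 - 9w^3 + 9w^2 + 221w + 420 = (-(1/5)w + 2/5)(5w^3 + 55w^2 + 200w + 240) + (27w^2 + 189w + 324)
  5w^3 + 55w^2 + 200w + 240 = ((5/27)w + 20/27)(27w^2 + 189w + 324) + (0)
Last nonzero remainder: 27w^2 + 189w + 324. Dividing through by 27 gives the monic gcd w^2 + 7w + 12.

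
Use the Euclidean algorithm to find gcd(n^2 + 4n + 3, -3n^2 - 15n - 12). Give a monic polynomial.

Repeated division with remainder:
  n^2 + 4n + 3 = (-1/3)(-3n^2 - 15n - 12) + (-n - 1)
  -3n^2 - 15n - 12 = (3n + 12)(-n - 1) + (0)
Last nonzero remainder: -n - 1. Dividing through by -1 gives the monic gcd n + 1.

n + 1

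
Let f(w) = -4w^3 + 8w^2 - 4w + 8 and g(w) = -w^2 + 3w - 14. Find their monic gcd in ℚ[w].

1

Repeated division with remainder:
  -4w^3 + 8w^2 - 4w + 8 = (4w + 4)(-w^2 + 3w - 14) + (40w + 64)
  -w^2 + 3w - 14 = (-(1/40)w + 23/200)(40w + 64) + (-534/25)
  40w + 64 = (-(500/267)w - 800/267)(-534/25) + (0)
The last nonzero remainder is the constant -534/25, so the polynomials are coprime and gcd = 1.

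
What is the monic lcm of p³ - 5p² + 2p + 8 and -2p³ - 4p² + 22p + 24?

Euclidean algorithm in ℚ[p]:
  p³ - 5p² + 2p + 8 = (-1/2)(-2p³ - 4p² + 22p + 24) + (-7p² + 13p + 20)
  -2p³ - 4p² + 22p + 24 = ((2/7)p + 54/49)(-7p² + 13p + 20) + ((96/49)p + 96/49)
  -7p² + 13p + 20 = (-(343/96)p + 245/24)((96/49)p + 96/49) + (0)
Last nonzero remainder: (96/49)p + 96/49. Dividing through by 96/49 gives the monic gcd p + 1.
Then lcm(f, g) = f·g / gcd(f, g); expanding and making the result monic gives the answer.

p⁵ - 4p⁴ - 15p³ + 70p² - 16p - 96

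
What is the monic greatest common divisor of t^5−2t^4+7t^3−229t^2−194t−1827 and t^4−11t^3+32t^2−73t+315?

t^3−6t^2+2t−63

Apply the Euclidean algorithm:
  t^5−2t^4+7t^3−229t^2−194t−1827 = (t+9)(t^4−11t^3+32t^2−73t+315) + (74t^3−444t^2+148t−4662)
  t^4−11t^3+32t^2−73t+315 = ((1/74)t−5/74)(74t^3−444t^2+148t−4662) + (0)
Last nonzero remainder: 74t^3−444t^2+148t−4662. Dividing through by 74 gives the monic gcd t^3−6t^2+2t−63.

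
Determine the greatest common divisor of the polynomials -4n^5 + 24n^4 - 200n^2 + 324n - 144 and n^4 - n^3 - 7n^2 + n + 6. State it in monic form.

n^2 - 4n + 3

By polynomial division,
  -4n^5 + 24n^4 - 200n^2 + 324n - 144 = (-4n + 20)(n^4 - n^3 - 7n^2 + n + 6) + (-8n^3 - 56n^2 + 328n - 264)
  n^4 - n^3 - 7n^2 + n + 6 = (-(1/8)n + 1)(-8n^3 - 56n^2 + 328n - 264) + (90n^2 - 360n + 270)
  -8n^3 - 56n^2 + 328n - 264 = (-(4/45)n - 44/45)(90n^2 - 360n + 270) + (0)
Last nonzero remainder: 90n^2 - 360n + 270. Dividing through by 90 gives the monic gcd n^2 - 4n + 3.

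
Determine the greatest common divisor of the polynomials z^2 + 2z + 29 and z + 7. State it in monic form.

By polynomial division,
  z^2 + 2z + 29 = (z - 5)(z + 7) + (64)
  z + 7 = ((1/64)z + 7/64)(64) + (0)
The last nonzero remainder is the constant 64, so the polynomials are coprime and gcd = 1.

1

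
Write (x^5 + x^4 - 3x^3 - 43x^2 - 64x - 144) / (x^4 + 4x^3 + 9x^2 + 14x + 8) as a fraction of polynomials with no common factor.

(x^3 - 7x - 36)/(x^2 + 3x + 2)

Euclidean algorithm in ℚ[x]:
  x^5 + x^4 - 3x^3 - 43x^2 - 64x - 144 = (x - 3)(x^4 + 4x^3 + 9x^2 + 14x + 8) + (-30x^2 - 30x - 120)
  x^4 + 4x^3 + 9x^2 + 14x + 8 = (-(1/30)x^2 - (1/10)x - 1/15)(-30x^2 - 30x - 120) + (0)
Last nonzero remainder: -30x^2 - 30x - 120. Dividing through by -30 gives the monic gcd x^2 + x + 4.
Cancel x^2 + x + 4 from numerator and denominator to get the reduced form.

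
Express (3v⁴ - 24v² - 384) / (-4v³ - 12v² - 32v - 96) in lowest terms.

Apply the Euclidean algorithm:
  3v⁴ - 24v² - 384 = (-(3/4)v + 9/4)(-4v³ - 12v² - 32v - 96) + (-21v² - 168)
  -4v³ - 12v² - 32v - 96 = ((4/21)v + 4/7)(-21v² - 168) + (0)
Last nonzero remainder: -21v² - 168. Dividing through by -21 gives the monic gcd v² + 8.
Cancel v² + 8 from numerator and denominator to get the reduced form.

(-3v² + 48)/(4v + 12)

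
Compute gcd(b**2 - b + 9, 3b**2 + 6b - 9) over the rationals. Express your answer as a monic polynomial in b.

1

By polynomial division,
  b**2 - b + 9 = (1/3)(3b**2 + 6b - 9) + (-3b + 12)
  3b**2 + 6b - 9 = (-b - 6)(-3b + 12) + (63)
  -3b + 12 = (-(1/21)b + 4/21)(63) + (0)
The last nonzero remainder is the constant 63, so the polynomials are coprime and gcd = 1.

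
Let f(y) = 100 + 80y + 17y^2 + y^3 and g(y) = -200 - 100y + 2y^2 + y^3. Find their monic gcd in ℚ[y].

20 + 12y + y^2

Apply the Euclidean algorithm:
  y^3 + 17y^2 + 80y + 100 = (y^3 + 2y^2 - 100y - 200) + (15y^2 + 180y + 300)
  y^3 + 2y^2 - 100y - 200 = ((1/15)y - 2/3)(15y^2 + 180y + 300) + (0)
Last nonzero remainder: 15y^2 + 180y + 300. Dividing through by 15 gives the monic gcd y^2 + 12y + 20.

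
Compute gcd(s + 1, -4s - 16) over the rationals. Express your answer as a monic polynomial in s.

1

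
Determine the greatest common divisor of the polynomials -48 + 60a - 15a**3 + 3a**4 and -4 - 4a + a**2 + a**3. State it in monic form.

Euclidean algorithm in ℚ[a]:
  3a**4 - 15a**3 + 60a - 48 = (3a - 18)(a**3 + a**2 - 4a - 4) + (30a**2 - 120)
  a**3 + a**2 - 4a - 4 = ((1/30)a + 1/30)(30a**2 - 120) + (0)
Last nonzero remainder: 30a**2 - 120. Dividing through by 30 gives the monic gcd a**2 - 4.

-4 + a**2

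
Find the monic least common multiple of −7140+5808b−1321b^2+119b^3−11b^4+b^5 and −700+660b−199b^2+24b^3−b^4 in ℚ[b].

71400−65220b+19018b^2−2511b^3+229b^4−21b^5+b^6

Apply the Euclidean algorithm:
  b^5−11b^4+119b^3−1321b^2+5808b−7140 = (−b−13)(−b^4+24b^3−199b^2+660b−700) + (232b^3−3248b^2+13688b−16240)
  −b^4+24b^3−199b^2+660b−700 = (−(1/232)b+5/116)(232b^3−3248b^2+13688b−16240) + (0)
Last nonzero remainder: 232b^3−3248b^2+13688b−16240. Dividing through by 232 gives the monic gcd b^3−14b^2+59b−70.
Then lcm(f, g) = f·g / gcd(f, g); expanding and making the result monic gives the answer.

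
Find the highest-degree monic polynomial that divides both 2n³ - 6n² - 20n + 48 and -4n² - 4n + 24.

n² + n - 6

Apply the Euclidean algorithm:
  2n³ - 6n² - 20n + 48 = (-(1/2)n + 2)(-4n² - 4n + 24) + (0)
Last nonzero remainder: -4n² - 4n + 24. Dividing through by -4 gives the monic gcd n² + n - 6.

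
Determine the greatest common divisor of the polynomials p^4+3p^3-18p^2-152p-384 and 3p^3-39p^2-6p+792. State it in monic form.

Apply the Euclidean algorithm:
  p^4+3p^3-18p^2-152p-384 = ((1/3)p+16/3)(3p^3-39p^2-6p+792) + (192p^2-384p-4608)
  3p^3-39p^2-6p+792 = ((1/64)p-11/64)(192p^2-384p-4608) + (0)
Last nonzero remainder: 192p^2-384p-4608. Dividing through by 192 gives the monic gcd p^2-2p-24.

p^2-2p-24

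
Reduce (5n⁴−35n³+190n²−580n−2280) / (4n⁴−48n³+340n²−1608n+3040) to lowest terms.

(5n²−20n−60)/(4n²−36n+80)

Repeated division with remainder:
  5n⁴−35n³+190n²−580n−2280 = (5/4)(4n⁴−48n³+340n²−1608n+3040) + (25n³−235n²+1430n−6080)
  4n⁴−48n³+340n²−1608n+3040 = ((4/25)n−52/125)(25n³−235n²+1430n−6080) + ((336/25)n²−(1008/25)n+12768/25)
  25n³−235n²+1430n−6080 = ((625/336)n−250/21)((336/25)n²−(1008/25)n+12768/25) + (0)
Last nonzero remainder: (336/25)n²−(1008/25)n+12768/25. Dividing through by 336/25 gives the monic gcd n²−3n+38.
Cancel n²−3n+38 from numerator and denominator to get the reduced form.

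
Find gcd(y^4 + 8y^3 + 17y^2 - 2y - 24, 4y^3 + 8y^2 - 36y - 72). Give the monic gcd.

Repeated division with remainder:
  y^4 + 8y^3 + 17y^2 - 2y - 24 = ((1/4)y + 3/2)(4y^3 + 8y^2 - 36y - 72) + (14y^2 + 70y + 84)
  4y^3 + 8y^2 - 36y - 72 = ((2/7)y - 6/7)(14y^2 + 70y + 84) + (0)
Last nonzero remainder: 14y^2 + 70y + 84. Dividing through by 14 gives the monic gcd y^2 + 5y + 6.

y^2 + 5y + 6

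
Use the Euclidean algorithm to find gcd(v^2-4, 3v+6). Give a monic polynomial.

By polynomial division,
  v^2-4 = ((1/3)v-2/3)(3v+6) + (0)
Last nonzero remainder: 3v+6. Dividing through by 3 gives the monic gcd v+2.

v+2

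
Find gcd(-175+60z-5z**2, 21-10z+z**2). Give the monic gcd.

Repeated division with remainder:
  -5z**2+60z-175 = (-5)(z**2-10z+21) + (10z-70)
  z**2-10z+21 = ((1/10)z-3/10)(10z-70) + (0)
Last nonzero remainder: 10z-70. Dividing through by 10 gives the monic gcd z-7.

-7+z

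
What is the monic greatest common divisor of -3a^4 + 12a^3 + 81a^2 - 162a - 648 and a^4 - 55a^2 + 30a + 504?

a^3 - 7a^2 - 6a + 72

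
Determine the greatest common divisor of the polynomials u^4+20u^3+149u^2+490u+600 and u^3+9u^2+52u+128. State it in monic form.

Euclidean algorithm in ℚ[u]:
  u^4+20u^3+149u^2+490u+600 = (u+11)(u^3+9u^2+52u+128) + (-2u^2-210u-808)
  u^3+9u^2+52u+128 = (-(1/2)u+48)(-2u^2-210u-808) + (9728u+38912)
  -2u^2-210u-808 = (-(1/4864)u-101/4864)(9728u+38912) + (0)
Last nonzero remainder: 9728u+38912. Dividing through by 9728 gives the monic gcd u+4.

u+4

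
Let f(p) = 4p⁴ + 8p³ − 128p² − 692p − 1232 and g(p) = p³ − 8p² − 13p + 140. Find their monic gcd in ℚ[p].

p² − 3p − 28

Euclidean algorithm in ℚ[p]:
  4p⁴ + 8p³ − 128p² − 692p − 1232 = (4p + 40)(p³ − 8p² − 13p + 140) + (244p² − 732p − 6832)
  p³ − 8p² − 13p + 140 = ((1/244)p − 5/244)(244p² − 732p − 6832) + (0)
Last nonzero remainder: 244p² − 732p − 6832. Dividing through by 244 gives the monic gcd p² − 3p − 28.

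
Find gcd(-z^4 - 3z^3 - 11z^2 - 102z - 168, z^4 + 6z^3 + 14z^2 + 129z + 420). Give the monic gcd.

z^3 + z^2 + 9z + 84

Apply the Euclidean algorithm:
  -z^4 - 3z^3 - 11z^2 - 102z - 168 = (-1)(z^4 + 6z^3 + 14z^2 + 129z + 420) + (3z^3 + 3z^2 + 27z + 252)
  z^4 + 6z^3 + 14z^2 + 129z + 420 = ((1/3)z + 5/3)(3z^3 + 3z^2 + 27z + 252) + (0)
Last nonzero remainder: 3z^3 + 3z^2 + 27z + 252. Dividing through by 3 gives the monic gcd z^3 + z^2 + 9z + 84.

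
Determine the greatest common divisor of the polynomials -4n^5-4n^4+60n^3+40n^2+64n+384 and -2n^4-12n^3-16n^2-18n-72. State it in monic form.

Euclidean algorithm in ℚ[n]:
  -4n^5-4n^4+60n^3+40n^2+64n+384 = (2n-10)(-2n^4-12n^3-16n^2-18n-72) + (-28n^3-84n^2+28n-336)
  -2n^4-12n^3-16n^2-18n-72 = ((1/14)n+3/14)(-28n^3-84n^2+28n-336) + (0)
Last nonzero remainder: -28n^3-84n^2+28n-336. Dividing through by -28 gives the monic gcd n^3+3n^2-n+12.

n^3+3n^2-n+12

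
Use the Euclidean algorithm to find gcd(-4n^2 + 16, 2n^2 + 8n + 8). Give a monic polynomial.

Repeated division with remainder:
  -4n^2 + 16 = (-2)(2n^2 + 8n + 8) + (16n + 32)
  2n^2 + 8n + 8 = ((1/8)n + 1/4)(16n + 32) + (0)
Last nonzero remainder: 16n + 32. Dividing through by 16 gives the monic gcd n + 2.

n + 2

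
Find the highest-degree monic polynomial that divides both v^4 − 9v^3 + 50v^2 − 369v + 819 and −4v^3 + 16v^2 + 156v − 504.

Euclidean algorithm in ℚ[v]:
  v^4 − 9v^3 + 50v^2 − 369v + 819 = (−(1/4)v + 5/4)(−4v^3 + 16v^2 + 156v − 504) + (69v^2 − 690v + 1449)
  −4v^3 + 16v^2 + 156v − 504 = (−(4/69)v − 8/23)(69v^2 − 690v + 1449) + (0)
Last nonzero remainder: 69v^2 − 690v + 1449. Dividing through by 69 gives the monic gcd v^2 − 10v + 21.

v^2 − 10v + 21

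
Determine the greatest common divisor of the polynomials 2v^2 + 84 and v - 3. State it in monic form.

Repeated division with remainder:
  2v^2 + 84 = (2v + 6)(v - 3) + (102)
  v - 3 = ((1/102)v - 1/34)(102) + (0)
The last nonzero remainder is the constant 102, so the polynomials are coprime and gcd = 1.

1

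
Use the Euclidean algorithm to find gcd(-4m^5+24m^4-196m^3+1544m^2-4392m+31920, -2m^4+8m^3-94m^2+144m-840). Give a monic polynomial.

m^2-3m+30

Repeated division with remainder:
  -4m^5+24m^4-196m^3+1544m^2-4392m+31920 = (2m-4)(-2m^4+8m^3-94m^2+144m-840) + (24m^3+880m^2-2136m+28560)
  -2m^4+8m^3-94m^2+144m-840 = (-(1/12)m+61/18)(24m^3+880m^2-2136m+28560) + (-(29288/9)m^2+(29288/3)m-292880/3)
  24m^3+880m^2-2136m+28560 = (-(27/3661)m-153/523)(-(29288/9)m^2+(29288/3)m-292880/3) + (0)
Last nonzero remainder: -(29288/9)m^2+(29288/3)m-292880/3. Dividing through by -29288/9 gives the monic gcd m^2-3m+30.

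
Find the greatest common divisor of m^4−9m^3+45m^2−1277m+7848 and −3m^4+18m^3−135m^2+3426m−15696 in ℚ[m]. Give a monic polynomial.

m^3+45m−872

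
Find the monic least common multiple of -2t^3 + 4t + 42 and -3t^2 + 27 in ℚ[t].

By polynomial division,
  -2t^3 + 4t + 42 = ((2/3)t)(-3t^2 + 27) + (-14t + 42)
  -3t^2 + 27 = ((3/14)t + 9/14)(-14t + 42) + (0)
Last nonzero remainder: -14t + 42. Dividing through by -14 gives the monic gcd t - 3.
Then lcm(f, g) = f·g / gcd(f, g); expanding and making the result monic gives the answer.

t^4 + 3t^3 - 2t^2 - 27t - 63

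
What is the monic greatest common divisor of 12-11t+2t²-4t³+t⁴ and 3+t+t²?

Repeated division with remainder:
  t⁴-4t³+2t²-11t+12 = (t²-5t+4)(t²+t+3) + (0)
The last nonzero remainder t²+t+3 is already monic.

3+t+t²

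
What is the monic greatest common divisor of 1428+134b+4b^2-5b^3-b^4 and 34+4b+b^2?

Euclidean algorithm in ℚ[b]:
  -b^4-5b^3+4b^2+134b+1428 = (-b^2-b+42)(b^2+4b+34) + (0)
The last nonzero remainder b^2+4b+34 is already monic.

34+4b+b^2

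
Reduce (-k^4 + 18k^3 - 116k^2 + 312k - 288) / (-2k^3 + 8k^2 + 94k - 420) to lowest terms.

Euclidean algorithm in ℚ[k]:
  -k^4 + 18k^3 - 116k^2 + 312k - 288 = ((1/2)k - 7)(-2k^3 + 8k^2 + 94k - 420) + (-107k^2 + 1180k - 3228)
  -2k^3 + 8k^2 + 94k - 420 = ((2/107)k + 1504/11449)(-107k^2 + 1180k - 3228) + (-(7722/11449)k + 46332/11449)
  -107k^2 + 1180k - 3228 = ((1225043/7722)k - 3079781/3861)(-(7722/11449)k + 46332/11449) + (0)
Last nonzero remainder: -(7722/11449)k + 46332/11449. Dividing through by -7722/11449 gives the monic gcd k - 6.
Cancel k - 6 from numerator and denominator to get the reduced form.

(k^3 - 12k^2 + 44k - 48)/(2k^2 + 4k - 70)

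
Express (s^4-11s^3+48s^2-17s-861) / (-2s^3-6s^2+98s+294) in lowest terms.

Repeated division with remainder:
  s^4-11s^3+48s^2-17s-861 = (-(1/2)s+7)(-2s^3-6s^2+98s+294) + (139s^2-556s-2919)
  -2s^3-6s^2+98s+294 = (-(2/139)s-14/139)(139s^2-556s-2919) + (0)
Last nonzero remainder: 139s^2-556s-2919. Dividing through by 139 gives the monic gcd s^2-4s-21.
Cancel s^2-4s-21 from numerator and denominator to get the reduced form.

(-s^2+7s-41)/(2s+14)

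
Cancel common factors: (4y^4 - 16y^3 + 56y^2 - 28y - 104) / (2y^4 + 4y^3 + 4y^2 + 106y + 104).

Repeated division with remainder:
  4y^4 - 16y^3 + 56y^2 - 28y - 104 = (2)(2y^4 + 4y^3 + 4y^2 + 106y + 104) + (-24y^3 + 48y^2 - 240y - 312)
  2y^4 + 4y^3 + 4y^2 + 106y + 104 = (-(1/12)y - 1/3)(-24y^3 + 48y^2 - 240y - 312) + (0)
Last nonzero remainder: -24y^3 + 48y^2 - 240y - 312. Dividing through by -24 gives the monic gcd y^3 - 2y^2 + 10y + 13.
Cancel y^3 - 2y^2 + 10y + 13 from numerator and denominator to get the reduced form.

(2y - 4)/(y + 4)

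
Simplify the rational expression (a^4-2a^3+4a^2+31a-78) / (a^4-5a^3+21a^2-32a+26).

Apply the Euclidean algorithm:
  a^4-2a^3+4a^2+31a-78 = (a^4-5a^3+21a^2-32a+26) + (3a^3-17a^2+63a-104)
  a^4-5a^3+21a^2-32a+26 = ((1/3)a+2/9)(3a^3-17a^2+63a-104) + ((34/9)a^2-(34/3)a+442/9)
  3a^3-17a^2+63a-104 = ((27/34)a-36/17)((34/9)a^2-(34/3)a+442/9) + (0)
Last nonzero remainder: (34/9)a^2-(34/3)a+442/9. Dividing through by 34/9 gives the monic gcd a^2-3a+13.
Cancel a^2-3a+13 from numerator and denominator to get the reduced form.

(a^2+a-6)/(a^2-2a+2)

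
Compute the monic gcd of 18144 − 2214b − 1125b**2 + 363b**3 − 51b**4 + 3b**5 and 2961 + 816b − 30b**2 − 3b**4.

Repeated division with remainder:
  3b**5 − 51b**4 + 363b**3 − 1125b**2 − 2214b + 18144 = (−b + 17)(−3b**4 − 30b**2 + 816b + 2961) + (333b**3 + 201b**2 − 13125b − 32193)
  −3b**4 − 30b**2 + 816b + 2961 = (−(1/111)b + 67/12321)(333b**3 + 201b**2 − 13125b − 32193) + (−(613324/4107)b**2 + (2453296/4107)b + 4293268/1369)
  333b**3 + 201b**2 − 13125b − 32193 = (−(1367631/613324)b − 6296031/613324)(−(613324/4107)b**2 + (2453296/4107)b + 4293268/1369) + (0)
Last nonzero remainder: −(613324/4107)b**2 + (2453296/4107)b + 4293268/1369. Dividing through by −613324/4107 gives the monic gcd b**2 − 4b − 21.

−21 − 4b + b**2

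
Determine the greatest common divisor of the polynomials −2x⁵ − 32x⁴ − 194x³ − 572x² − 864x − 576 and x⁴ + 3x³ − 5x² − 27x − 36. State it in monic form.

Apply the Euclidean algorithm:
  −2x⁵ − 32x⁴ − 194x³ − 572x² − 864x − 576 = (−2x − 26)(x⁴ + 3x³ − 5x² − 27x − 36) + (−126x³ − 756x² − 1638x − 1512)
  x⁴ + 3x³ − 5x² − 27x − 36 = (−(1/126)x + 1/42)(−126x³ − 756x² − 1638x − 1512) + (0)
Last nonzero remainder: −126x³ − 756x² − 1638x − 1512. Dividing through by −126 gives the monic gcd x³ + 6x² + 13x + 12.

x³ + 6x² + 13x + 12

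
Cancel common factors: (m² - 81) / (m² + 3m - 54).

(m - 9)/(m - 6)

Apply the Euclidean algorithm:
  m² - 81 = (m² + 3m - 54) + (-3m - 27)
  m² + 3m - 54 = (-(1/3)m + 2)(-3m - 27) + (0)
Last nonzero remainder: -3m - 27. Dividing through by -3 gives the monic gcd m + 9.
Cancel m + 9 from numerator and denominator to get the reduced form.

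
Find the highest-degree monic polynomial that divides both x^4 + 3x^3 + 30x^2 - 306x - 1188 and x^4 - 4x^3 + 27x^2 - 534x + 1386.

Euclidean algorithm in ℚ[x]:
  x^4 + 3x^3 + 30x^2 - 306x - 1188 = (x^4 - 4x^3 + 27x^2 - 534x + 1386) + (7x^3 + 3x^2 + 228x - 2574)
  x^4 - 4x^3 + 27x^2 - 534x + 1386 = ((1/7)x - 31/49)(7x^3 + 3x^2 + 228x - 2574) + (-(180/49)x^2 - (1080/49)x - 11880/49)
  7x^3 + 3x^2 + 228x - 2574 = (-(343/180)x + 637/60)(-(180/49)x^2 - (1080/49)x - 11880/49) + (0)
Last nonzero remainder: -(180/49)x^2 - (1080/49)x - 11880/49. Dividing through by -180/49 gives the monic gcd x^2 + 6x + 66.

x^2 + 6x + 66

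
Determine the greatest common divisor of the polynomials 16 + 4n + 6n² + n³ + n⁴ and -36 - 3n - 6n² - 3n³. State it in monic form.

4 - n + n²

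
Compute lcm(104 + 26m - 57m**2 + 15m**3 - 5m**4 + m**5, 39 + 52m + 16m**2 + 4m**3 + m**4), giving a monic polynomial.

Repeated division with remainder:
  m**5 - 5m**4 + 15m**3 - 57m**2 + 26m + 104 = (m - 9)(m**4 + 4m**3 + 16m**2 + 52m + 39) + (35m**3 + 35m**2 + 455m + 455)
  m**4 + 4m**3 + 16m**2 + 52m + 39 = ((1/35)m + 3/35)(35m**3 + 35m**2 + 455m + 455) + (0)
Last nonzero remainder: 35m**3 + 35m**2 + 455m + 455. Dividing through by 35 gives the monic gcd m**3 + m**2 + 13m + 13.
Then lcm(f, g) = f·g / gcd(f, g); expanding and making the result monic gives the answer.

312 + 182m - 145m**2 - 12m**3 - 2m**5 + m**6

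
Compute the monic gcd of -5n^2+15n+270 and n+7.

1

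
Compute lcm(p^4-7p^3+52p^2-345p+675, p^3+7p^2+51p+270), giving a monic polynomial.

p^5-p^4+10p^3-33p^2-1395p+4050

By polynomial division,
  p^4-7p^3+52p^2-345p+675 = (p-14)(p^3+7p^2+51p+270) + (99p^2+99p+4455)
  p^3+7p^2+51p+270 = ((1/99)p+2/33)(99p^2+99p+4455) + (0)
Last nonzero remainder: 99p^2+99p+4455. Dividing through by 99 gives the monic gcd p^2+p+45.
Then lcm(f, g) = f·g / gcd(f, g); expanding and making the result monic gives the answer.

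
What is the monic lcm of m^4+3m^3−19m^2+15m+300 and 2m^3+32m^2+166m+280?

Repeated division with remainder:
  m^4+3m^3−19m^2+15m+300 = ((1/2)m−13/2)(2m^3+32m^2+166m+280) + (106m^2+954m+2120)
  2m^3+32m^2+166m+280 = ((1/53)m+7/53)(106m^2+954m+2120) + (0)
Last nonzero remainder: 106m^2+954m+2120. Dividing through by 106 gives the monic gcd m^2+9m+20.
Then lcm(f, g) = f·g / gcd(f, g); expanding and making the result monic gives the answer.

m^5+10m^4+2m^3−118m^2+405m+2100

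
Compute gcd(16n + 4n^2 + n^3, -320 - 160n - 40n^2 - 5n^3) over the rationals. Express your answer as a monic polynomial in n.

16 + 4n + n^2

By polynomial division,
  n^3 + 4n^2 + 16n = (-1/5)(-5n^3 - 40n^2 - 160n - 320) + (-4n^2 - 16n - 64)
  -5n^3 - 40n^2 - 160n - 320 = ((5/4)n + 5)(-4n^2 - 16n - 64) + (0)
Last nonzero remainder: -4n^2 - 16n - 64. Dividing through by -4 gives the monic gcd n^2 + 4n + 16.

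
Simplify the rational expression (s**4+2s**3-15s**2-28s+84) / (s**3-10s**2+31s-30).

(s**2+7s+14)/(s-5)

By polynomial division,
  s**4+2s**3-15s**2-28s+84 = (s+12)(s**3-10s**2+31s-30) + (74s**2-370s+444)
  s**3-10s**2+31s-30 = ((1/74)s-5/74)(74s**2-370s+444) + (0)
Last nonzero remainder: 74s**2-370s+444. Dividing through by 74 gives the monic gcd s**2-5s+6.
Cancel s**2-5s+6 from numerator and denominator to get the reduced form.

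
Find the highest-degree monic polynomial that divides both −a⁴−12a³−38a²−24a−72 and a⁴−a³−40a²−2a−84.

By polynomial division,
  −a⁴−12a³−38a²−24a−72 = (−1)(a⁴−a³−40a²−2a−84) + (−13a³−78a²−26a−156)
  a⁴−a³−40a²−2a−84 = (−(1/13)a+7/13)(−13a³−78a²−26a−156) + (0)
Last nonzero remainder: −13a³−78a²−26a−156. Dividing through by −13 gives the monic gcd a³+6a²+2a+12.

a³+6a²+2a+12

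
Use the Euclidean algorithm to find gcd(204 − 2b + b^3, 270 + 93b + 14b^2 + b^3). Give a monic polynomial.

Repeated division with remainder:
  b^3 − 2b + 204 = (b^3 + 14b^2 + 93b + 270) + (−14b^2 − 95b − 66)
  b^3 + 14b^2 + 93b + 270 = (−(1/14)b − 101/196)(−14b^2 − 95b − 66) + ((7709/196)b + 23127/98)
  −14b^2 − 95b − 66 = (−(2744/7709)b − 2156/7709)((7709/196)b + 23127/98) + (0)
Last nonzero remainder: (7709/196)b + 23127/98. Dividing through by 7709/196 gives the monic gcd b + 6.

6 + b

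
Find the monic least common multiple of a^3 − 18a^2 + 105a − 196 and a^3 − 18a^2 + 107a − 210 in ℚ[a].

a^5 − 29a^4 + 333a^3 − 1891a^2 + 5306a − 5880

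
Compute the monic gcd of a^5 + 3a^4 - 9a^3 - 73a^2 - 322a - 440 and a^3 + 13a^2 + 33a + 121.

a^2 + 2a + 11

Repeated division with remainder:
  a^5 + 3a^4 - 9a^3 - 73a^2 - 322a - 440 = (a^2 - 10a + 88)(a^3 + 13a^2 + 33a + 121) + (-1008a^2 - 2016a - 11088)
  a^3 + 13a^2 + 33a + 121 = (-(1/1008)a - 11/1008)(-1008a^2 - 2016a - 11088) + (0)
Last nonzero remainder: -1008a^2 - 2016a - 11088. Dividing through by -1008 gives the monic gcd a^2 + 2a + 11.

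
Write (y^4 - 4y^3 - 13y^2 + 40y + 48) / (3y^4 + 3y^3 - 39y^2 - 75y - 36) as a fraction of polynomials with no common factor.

Apply the Euclidean algorithm:
  y^4 - 4y^3 - 13y^2 + 40y + 48 = (1/3)(3y^4 + 3y^3 - 39y^2 - 75y - 36) + (-5y^3 + 65y + 60)
  3y^4 + 3y^3 - 39y^2 - 75y - 36 = (-(3/5)y - 3/5)(-5y^3 + 65y + 60) + (0)
Last nonzero remainder: -5y^3 + 65y + 60. Dividing through by -5 gives the monic gcd y^3 - 13y - 12.
Cancel y^3 - 13y - 12 from numerator and denominator to get the reduced form.

(y - 4)/(3y + 3)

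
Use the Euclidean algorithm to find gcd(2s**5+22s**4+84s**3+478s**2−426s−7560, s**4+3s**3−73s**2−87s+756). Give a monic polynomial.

s**3+10s**2−3s−108

By polynomial division,
  2s**5+22s**4+84s**3+478s**2−426s−7560 = (2s+16)(s**4+3s**3−73s**2−87s+756) + (182s**3+1820s**2−546s−19656)
  s**4+3s**3−73s**2−87s+756 = ((1/182)s−1/26)(182s**3+1820s**2−546s−19656) + (0)
Last nonzero remainder: 182s**3+1820s**2−546s−19656. Dividing through by 182 gives the monic gcd s**3+10s**2−3s−108.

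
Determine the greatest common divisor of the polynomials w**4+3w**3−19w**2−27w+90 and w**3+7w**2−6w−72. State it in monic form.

Apply the Euclidean algorithm:
  w**4+3w**3−19w**2−27w+90 = (w−4)(w**3+7w**2−6w−72) + (15w**2+21w−198)
  w**3+7w**2−6w−72 = ((1/15)w+28/75)(15w**2+21w−198) + (−(16/25)w+48/25)
  15w**2+21w−198 = (−(375/16)w−825/8)(−(16/25)w+48/25) + (0)
Last nonzero remainder: −(16/25)w+48/25. Dividing through by −16/25 gives the monic gcd w−3.

w−3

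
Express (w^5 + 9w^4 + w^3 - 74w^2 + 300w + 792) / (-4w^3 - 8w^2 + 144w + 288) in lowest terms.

(-w^3 - w^2 + 19w - 66)/(4w - 24)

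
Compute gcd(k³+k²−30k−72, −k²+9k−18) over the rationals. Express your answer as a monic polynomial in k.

k−6

Apply the Euclidean algorithm:
  k³+k²−30k−72 = (−k−10)(−k²+9k−18) + (42k−252)
  −k²+9k−18 = (−(1/42)k+1/14)(42k−252) + (0)
Last nonzero remainder: 42k−252. Dividing through by 42 gives the monic gcd k−6.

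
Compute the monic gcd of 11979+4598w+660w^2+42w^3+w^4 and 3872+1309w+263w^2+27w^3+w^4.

121+22w+w^2

Apply the Euclidean algorithm:
  w^4+42w^3+660w^2+4598w+11979 = (w^4+27w^3+263w^2+1309w+3872) + (15w^3+397w^2+3289w+8107)
  w^4+27w^3+263w^2+1309w+3872 = ((1/15)w+8/225)(15w^3+397w^2+3289w+8107) + ((6664/225)w^2+(146608/225)w+806344/225)
  15w^3+397w^2+3289w+8107 = ((3375/6664)w+15075/6664)((6664/225)w^2+(146608/225)w+806344/225) + (0)
Last nonzero remainder: (6664/225)w^2+(146608/225)w+806344/225. Dividing through by 6664/225 gives the monic gcd w^2+22w+121.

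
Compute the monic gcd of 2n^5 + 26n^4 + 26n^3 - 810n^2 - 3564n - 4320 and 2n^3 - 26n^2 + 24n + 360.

n^2 - 3n - 18

Euclidean algorithm in ℚ[n]:
  2n^5 + 26n^4 + 26n^3 - 810n^2 - 3564n - 4320 = (n^2 + 26n + 339)(2n^3 - 26n^2 + 24n + 360) + (7020n^2 - 21060n - 126360)
  2n^3 - 26n^2 + 24n + 360 = ((1/3510)n - 1/351)(7020n^2 - 21060n - 126360) + (0)
Last nonzero remainder: 7020n^2 - 21060n - 126360. Dividing through by 7020 gives the monic gcd n^2 - 3n - 18.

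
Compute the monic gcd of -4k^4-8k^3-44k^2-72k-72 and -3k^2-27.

Apply the Euclidean algorithm:
  -4k^4-8k^3-44k^2-72k-72 = ((4/3)k^2+(8/3)k+8/3)(-3k^2-27) + (0)
Last nonzero remainder: -3k^2-27. Dividing through by -3 gives the monic gcd k^2+9.

k^2+9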